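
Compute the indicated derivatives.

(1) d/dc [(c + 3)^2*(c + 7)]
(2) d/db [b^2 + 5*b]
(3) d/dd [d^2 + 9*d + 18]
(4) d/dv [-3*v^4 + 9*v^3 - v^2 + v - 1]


(1) = (c + 3)*(3*c + 17)
(2) = 2*b + 5
(3) = 2*d + 9
(4) = -12*v^3 + 27*v^2 - 2*v + 1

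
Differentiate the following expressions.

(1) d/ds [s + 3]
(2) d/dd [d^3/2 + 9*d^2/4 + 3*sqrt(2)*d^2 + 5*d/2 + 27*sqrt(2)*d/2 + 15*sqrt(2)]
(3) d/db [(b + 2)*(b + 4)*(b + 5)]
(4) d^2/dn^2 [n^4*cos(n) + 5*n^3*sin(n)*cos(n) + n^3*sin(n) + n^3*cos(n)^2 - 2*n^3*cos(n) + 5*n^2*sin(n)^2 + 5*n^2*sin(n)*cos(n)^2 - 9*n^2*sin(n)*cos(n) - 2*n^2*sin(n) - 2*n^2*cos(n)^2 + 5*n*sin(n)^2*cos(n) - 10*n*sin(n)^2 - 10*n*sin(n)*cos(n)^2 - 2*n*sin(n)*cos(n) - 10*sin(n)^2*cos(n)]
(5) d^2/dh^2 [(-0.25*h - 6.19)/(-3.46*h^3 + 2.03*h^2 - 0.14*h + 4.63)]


(1) = 1
(2) = 3*d^2/2 + 9*d/2 + 6*sqrt(2)*d + 5/2 + 27*sqrt(2)/2
(3) = 3*b^2 + 22*b + 38
(4) = -n^4*cos(n) - 9*n^3*sin(n) - 10*n^3*sin(2*n) + 2*n^3*cos(n) - 2*n^3*cos(2*n) + 51*n^2*sin(n)/4 + 12*n^2*sin(2*n) - 45*n^2*sin(3*n)/4 + 18*n^2*cos(n) + 44*n^2*cos(2*n) + 17*n*sin(n)/2 + 47*n*sin(2*n) + 45*n*sin(3*n)/2 - 65*n*cos(n)/4 - 53*n*cos(2*n) + 105*n*cos(3*n)/4 + 3*n - 4*sin(n) - 29*sin(2*n) + 10*sin(3*n) - 5*cos(n)/2 - 11*cos(2*n) - 75*cos(3*n)/2 + 3
(5) = (17.9574*h^5 + 878.714748*h^4 - 693.818902*h^3 + 219.100242*h^2 + 570.321834*h - 115.791634)/(41.421736*h^9 - 72.907044*h^8 + 47.803014*h^7 - 180.550943*h^6 + 197.05539*h^5 - 70.815297*h^4 + 230.412842*h^3 - 130.822965*h^2 + 9.003498*h - 99.252847)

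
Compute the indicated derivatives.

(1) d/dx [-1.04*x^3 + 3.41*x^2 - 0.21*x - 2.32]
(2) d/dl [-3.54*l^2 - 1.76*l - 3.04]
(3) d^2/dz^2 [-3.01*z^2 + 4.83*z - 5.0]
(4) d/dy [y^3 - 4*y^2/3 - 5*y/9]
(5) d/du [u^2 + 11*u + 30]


(1) = -3.12*x^2 + 6.82*x - 0.21
(2) = -7.08*l - 1.76
(3) = -6.02000000000000
(4) = 3*y^2 - 8*y/3 - 5/9
(5) = 2*u + 11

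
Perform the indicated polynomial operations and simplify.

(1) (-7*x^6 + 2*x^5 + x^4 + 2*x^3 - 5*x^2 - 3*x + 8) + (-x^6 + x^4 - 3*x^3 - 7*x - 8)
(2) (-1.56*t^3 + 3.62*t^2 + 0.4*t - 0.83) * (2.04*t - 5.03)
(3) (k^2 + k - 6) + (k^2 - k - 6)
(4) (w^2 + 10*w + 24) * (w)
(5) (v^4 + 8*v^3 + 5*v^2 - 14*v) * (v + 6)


(1) = -8*x^6 + 2*x^5 + 2*x^4 - x^3 - 5*x^2 - 10*x
(2) = -3.1824*t^4 + 15.2316*t^3 - 17.3926*t^2 - 3.7052*t + 4.1749
(3) = 2*k^2 - 12
(4) = w^3 + 10*w^2 + 24*w
(5) = v^5 + 14*v^4 + 53*v^3 + 16*v^2 - 84*v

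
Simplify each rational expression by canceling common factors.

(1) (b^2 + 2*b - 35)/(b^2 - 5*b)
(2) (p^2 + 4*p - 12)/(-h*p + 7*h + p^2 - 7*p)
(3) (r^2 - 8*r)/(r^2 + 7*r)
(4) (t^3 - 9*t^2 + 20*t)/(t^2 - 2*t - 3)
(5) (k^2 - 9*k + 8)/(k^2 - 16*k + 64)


(1) = (b + 7)/b
(2) = (p^2 + 4*p - 12)/(-h*p + 7*h + p^2 - 7*p)
(3) = (r - 8)/(r + 7)
(4) = (t^3 - 9*t^2 + 20*t)/(t^2 - 2*t - 3)
(5) = (k - 1)/(k - 8)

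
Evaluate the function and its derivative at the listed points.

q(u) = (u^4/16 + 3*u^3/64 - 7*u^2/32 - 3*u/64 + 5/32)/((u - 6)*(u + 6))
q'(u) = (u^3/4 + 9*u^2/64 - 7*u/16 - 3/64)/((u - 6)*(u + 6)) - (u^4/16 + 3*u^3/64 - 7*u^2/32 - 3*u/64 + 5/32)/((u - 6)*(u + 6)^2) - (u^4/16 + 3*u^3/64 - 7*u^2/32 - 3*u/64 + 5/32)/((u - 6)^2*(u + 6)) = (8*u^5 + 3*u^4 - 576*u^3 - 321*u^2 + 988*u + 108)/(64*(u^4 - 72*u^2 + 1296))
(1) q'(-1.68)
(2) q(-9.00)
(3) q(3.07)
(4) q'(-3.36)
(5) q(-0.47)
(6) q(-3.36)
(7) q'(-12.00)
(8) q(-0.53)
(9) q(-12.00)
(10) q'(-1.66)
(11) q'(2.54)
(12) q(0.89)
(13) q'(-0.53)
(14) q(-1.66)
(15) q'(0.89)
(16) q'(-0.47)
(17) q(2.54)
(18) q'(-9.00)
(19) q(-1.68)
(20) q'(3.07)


(1) = 0.00
(2) = 7.97
(3) = -0.18
(4) = 0.31
(5) = -0.00
(6) = -0.16
(7) = -1.33
(8) = -0.00
(9) = 10.96
(10) = 0.00
(11) = -0.14
(12) = -0.00
(13) = -0.01
(14) = 0.00
(15) = 0.00
(16) = -0.00
(17) = -0.07
(18) = -0.52
(19) = 0.00
(20) = -0.31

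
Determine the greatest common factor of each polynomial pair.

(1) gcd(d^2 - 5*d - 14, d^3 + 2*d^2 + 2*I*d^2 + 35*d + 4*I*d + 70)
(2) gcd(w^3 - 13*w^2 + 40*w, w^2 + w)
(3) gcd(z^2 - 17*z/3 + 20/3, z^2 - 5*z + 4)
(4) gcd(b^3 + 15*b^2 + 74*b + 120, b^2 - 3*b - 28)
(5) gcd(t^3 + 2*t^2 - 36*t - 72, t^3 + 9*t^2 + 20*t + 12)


(1) = d + 2
(2) = w
(3) = gcd((z - 4)*(z - 5/3), (z - 4)*(z - 1)) = z - 4
(4) = gcd((b + 4)*(b + 5)*(b + 6), (b - 7)*(b + 4)) = b + 4
(5) = t^2 + 8*t + 12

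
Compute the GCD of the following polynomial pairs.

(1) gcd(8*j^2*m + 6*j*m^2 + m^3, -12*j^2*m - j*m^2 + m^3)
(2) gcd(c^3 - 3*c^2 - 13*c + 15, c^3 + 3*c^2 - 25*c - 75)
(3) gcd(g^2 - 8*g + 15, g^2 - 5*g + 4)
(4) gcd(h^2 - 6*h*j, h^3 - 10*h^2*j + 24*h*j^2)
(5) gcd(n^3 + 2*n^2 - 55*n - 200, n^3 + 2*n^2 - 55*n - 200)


(1) = m
(2) = gcd((c - 5)*(c - 1)*(c + 3), (c - 5)*(c + 3)*(c + 5)) = c^2 - 2*c - 15
(3) = 1
(4) = h^2 - 6*h*j
(5) = n^3 + 2*n^2 - 55*n - 200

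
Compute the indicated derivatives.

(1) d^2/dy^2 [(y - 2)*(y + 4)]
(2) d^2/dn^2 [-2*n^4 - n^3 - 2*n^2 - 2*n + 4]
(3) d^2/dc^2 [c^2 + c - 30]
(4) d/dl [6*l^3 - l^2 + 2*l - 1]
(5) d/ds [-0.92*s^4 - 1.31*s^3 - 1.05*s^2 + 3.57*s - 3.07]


(1) = 2
(2) = -24*n^2 - 6*n - 4
(3) = 2
(4) = 18*l^2 - 2*l + 2
(5) = -3.68*s^3 - 3.93*s^2 - 2.1*s + 3.57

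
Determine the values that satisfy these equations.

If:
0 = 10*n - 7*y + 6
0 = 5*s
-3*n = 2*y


Then:
n = -12/41
s = 0
y = 18/41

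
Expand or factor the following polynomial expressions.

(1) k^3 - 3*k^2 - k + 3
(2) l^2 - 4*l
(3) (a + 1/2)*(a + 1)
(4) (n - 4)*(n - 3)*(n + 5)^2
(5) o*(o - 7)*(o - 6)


(1) = (k - 3)*(k - 1)*(k + 1)
(2) = l*(l - 4)
(3) = a^2 + 3*a/2 + 1/2
(4) = n^4 + 3*n^3 - 33*n^2 - 55*n + 300
(5) = o^3 - 13*o^2 + 42*o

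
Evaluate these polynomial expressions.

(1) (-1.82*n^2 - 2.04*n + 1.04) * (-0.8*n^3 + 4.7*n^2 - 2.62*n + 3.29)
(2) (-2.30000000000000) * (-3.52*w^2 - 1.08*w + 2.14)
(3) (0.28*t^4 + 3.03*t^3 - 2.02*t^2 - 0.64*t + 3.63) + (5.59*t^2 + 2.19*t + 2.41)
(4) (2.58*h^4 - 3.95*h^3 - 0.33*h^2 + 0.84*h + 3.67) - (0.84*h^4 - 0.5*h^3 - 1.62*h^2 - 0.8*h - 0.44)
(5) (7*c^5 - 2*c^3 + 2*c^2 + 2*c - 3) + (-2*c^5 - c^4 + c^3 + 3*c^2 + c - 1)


(1) = 1.456*n^5 - 6.922*n^4 - 5.6516*n^3 + 4.245*n^2 - 9.4364*n + 3.4216
(2) = 8.096*w^2 + 2.484*w - 4.922
(3) = 0.28*t^4 + 3.03*t^3 + 3.57*t^2 + 1.55*t + 6.04
(4) = 1.74*h^4 - 3.45*h^3 + 1.29*h^2 + 1.64*h + 4.11
(5) = 5*c^5 - c^4 - c^3 + 5*c^2 + 3*c - 4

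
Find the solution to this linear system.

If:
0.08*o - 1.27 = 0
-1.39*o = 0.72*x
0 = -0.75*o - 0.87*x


Then:
No Solution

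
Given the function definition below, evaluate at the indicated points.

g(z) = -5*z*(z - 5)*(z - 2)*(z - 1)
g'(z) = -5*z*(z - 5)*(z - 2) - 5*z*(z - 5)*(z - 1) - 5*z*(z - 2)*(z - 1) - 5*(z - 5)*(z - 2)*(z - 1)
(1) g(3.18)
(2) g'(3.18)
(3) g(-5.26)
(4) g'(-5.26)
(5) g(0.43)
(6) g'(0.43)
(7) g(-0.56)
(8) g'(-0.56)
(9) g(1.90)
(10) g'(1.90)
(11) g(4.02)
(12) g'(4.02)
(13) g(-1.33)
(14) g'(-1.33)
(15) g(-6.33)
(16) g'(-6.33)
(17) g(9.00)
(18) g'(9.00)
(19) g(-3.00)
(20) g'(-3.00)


(1) = 74.44
(2) = 79.74
(3) = -12263.49
(4) = 7174.94
(5) = 8.79
(6) = -2.50
(7) = -62.17
(8) = 186.34
(9) = -2.65
(10) = 23.02
(11) = 120.17
(12) = 6.55
(13) = -326.61
(14) = 535.42
(15) = -21895.39
(16) = 11007.09
(17) = -10080.00
(18) = -6340.00
(19) = -2400.00
(20) = 2180.00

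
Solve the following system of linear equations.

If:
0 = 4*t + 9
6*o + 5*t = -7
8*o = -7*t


Then:
No Solution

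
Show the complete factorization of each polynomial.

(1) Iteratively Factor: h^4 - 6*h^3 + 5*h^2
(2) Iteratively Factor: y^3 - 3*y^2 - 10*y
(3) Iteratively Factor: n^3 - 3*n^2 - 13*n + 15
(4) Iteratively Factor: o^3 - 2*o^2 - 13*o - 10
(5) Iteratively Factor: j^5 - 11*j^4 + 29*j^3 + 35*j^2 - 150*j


(1) = (h - 1)*(h^3 - 5*h^2) = (h - 5)*(h - 1)*(h^2) = h*(h - 5)*(h - 1)*(h)
(2) = (y)*(y^2 - 3*y - 10) = y*(y + 2)*(y - 5)
(3) = (n - 5)*(n^2 + 2*n - 3) = (n - 5)*(n + 3)*(n - 1)
(4) = (o + 1)*(o^2 - 3*o - 10) = (o + 1)*(o + 2)*(o - 5)
(5) = (j - 5)*(j^4 - 6*j^3 - j^2 + 30*j) = (j - 5)*(j - 3)*(j^3 - 3*j^2 - 10*j) = (j - 5)^2*(j - 3)*(j^2 + 2*j) = j*(j - 5)^2*(j - 3)*(j + 2)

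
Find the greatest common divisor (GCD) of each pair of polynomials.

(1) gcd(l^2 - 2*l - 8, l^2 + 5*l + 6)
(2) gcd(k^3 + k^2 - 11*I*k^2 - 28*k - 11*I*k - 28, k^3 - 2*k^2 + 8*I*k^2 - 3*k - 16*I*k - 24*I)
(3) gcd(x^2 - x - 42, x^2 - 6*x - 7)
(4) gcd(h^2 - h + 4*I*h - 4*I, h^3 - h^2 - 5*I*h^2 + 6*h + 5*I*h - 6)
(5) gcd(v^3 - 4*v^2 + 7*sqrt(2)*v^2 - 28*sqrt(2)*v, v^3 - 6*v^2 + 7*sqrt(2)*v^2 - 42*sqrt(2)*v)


(1) = gcd((l - 4)*(l + 2), (l + 2)*(l + 3)) = l + 2
(2) = k + 1
(3) = x - 7
(4) = h - 1
(5) = v^2 + 7*sqrt(2)*v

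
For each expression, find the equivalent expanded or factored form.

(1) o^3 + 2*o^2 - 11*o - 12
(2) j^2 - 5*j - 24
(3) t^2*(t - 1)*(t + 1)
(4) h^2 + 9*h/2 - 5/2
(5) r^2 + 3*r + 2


(1) = (o - 3)*(o + 1)*(o + 4)
(2) = (j - 8)*(j + 3)
(3) = t^4 - t^2
(4) = (h - 1/2)*(h + 5)
(5) = (r + 1)*(r + 2)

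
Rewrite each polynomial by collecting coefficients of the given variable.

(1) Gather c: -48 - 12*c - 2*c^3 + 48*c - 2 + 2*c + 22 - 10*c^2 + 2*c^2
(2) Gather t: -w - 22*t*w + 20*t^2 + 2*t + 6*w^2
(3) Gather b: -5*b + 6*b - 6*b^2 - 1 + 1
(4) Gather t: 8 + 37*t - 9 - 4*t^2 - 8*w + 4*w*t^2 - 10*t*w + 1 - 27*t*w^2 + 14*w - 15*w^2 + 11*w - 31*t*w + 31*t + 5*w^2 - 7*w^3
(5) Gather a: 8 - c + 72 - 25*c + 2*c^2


(1) = -2*c^3 - 8*c^2 + 38*c - 28
(2) = 20*t^2 + t*(2 - 22*w) + 6*w^2 - w
(3) = -6*b^2 + b
(4) = t^2*(4*w - 4) + t*(-27*w^2 - 41*w + 68) - 7*w^3 - 10*w^2 + 17*w
(5) = 2*c^2 - 26*c + 80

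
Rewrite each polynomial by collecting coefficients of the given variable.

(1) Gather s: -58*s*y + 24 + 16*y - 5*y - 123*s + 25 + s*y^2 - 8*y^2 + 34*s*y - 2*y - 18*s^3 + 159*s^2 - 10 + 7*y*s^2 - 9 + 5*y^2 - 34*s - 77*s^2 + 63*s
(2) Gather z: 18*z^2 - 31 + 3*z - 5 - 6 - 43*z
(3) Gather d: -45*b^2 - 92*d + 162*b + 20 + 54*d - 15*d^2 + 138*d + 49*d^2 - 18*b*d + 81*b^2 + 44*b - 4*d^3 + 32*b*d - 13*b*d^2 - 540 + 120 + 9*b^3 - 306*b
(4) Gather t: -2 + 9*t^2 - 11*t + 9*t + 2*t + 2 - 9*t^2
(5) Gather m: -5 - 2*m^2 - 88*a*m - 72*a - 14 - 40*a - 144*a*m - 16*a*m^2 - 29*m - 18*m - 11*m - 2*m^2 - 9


(1) = -18*s^3 + s^2*(7*y + 82) + s*(y^2 - 24*y - 94) - 3*y^2 + 9*y + 30
(2) = 18*z^2 - 40*z - 42
(3) = 9*b^3 + 36*b^2 - 100*b - 4*d^3 + d^2*(34 - 13*b) + d*(14*b + 100) - 400
(4) = 0
(5) = -112*a + m^2*(-16*a - 4) + m*(-232*a - 58) - 28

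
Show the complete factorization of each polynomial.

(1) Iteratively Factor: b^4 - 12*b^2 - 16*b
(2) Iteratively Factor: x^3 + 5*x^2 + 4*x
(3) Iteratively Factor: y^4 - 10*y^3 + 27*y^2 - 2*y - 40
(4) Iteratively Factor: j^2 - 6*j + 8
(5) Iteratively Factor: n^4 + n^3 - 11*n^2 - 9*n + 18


(1) = (b + 2)*(b^3 - 2*b^2 - 8*b) = (b + 2)^2*(b^2 - 4*b) = (b - 4)*(b + 2)^2*(b)
(2) = (x + 1)*(x^2 + 4*x) = x*(x + 1)*(x + 4)
(3) = (y + 1)*(y^3 - 11*y^2 + 38*y - 40) = (y - 2)*(y + 1)*(y^2 - 9*y + 20) = (y - 5)*(y - 2)*(y + 1)*(y - 4)
(4) = (j - 2)*(j - 4)
(5) = (n + 2)*(n^3 - n^2 - 9*n + 9) = (n - 3)*(n + 2)*(n^2 + 2*n - 3) = (n - 3)*(n + 2)*(n + 3)*(n - 1)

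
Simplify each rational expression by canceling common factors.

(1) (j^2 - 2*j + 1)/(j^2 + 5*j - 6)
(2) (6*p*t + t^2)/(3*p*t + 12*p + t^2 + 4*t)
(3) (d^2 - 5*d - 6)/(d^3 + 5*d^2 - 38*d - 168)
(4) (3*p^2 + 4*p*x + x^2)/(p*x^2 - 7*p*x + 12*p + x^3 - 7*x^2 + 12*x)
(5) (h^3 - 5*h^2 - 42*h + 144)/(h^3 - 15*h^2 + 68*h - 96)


(1) = (j - 1)/(j + 6)
(2) = (6*p*t + t^2)/(3*p*t + 12*p + t^2 + 4*t)
(3) = (d + 1)/(d^2 + 11*d + 28)
(4) = (3*p + x)/(x^2 - 7*x + 12)
(5) = (h + 6)/(h - 4)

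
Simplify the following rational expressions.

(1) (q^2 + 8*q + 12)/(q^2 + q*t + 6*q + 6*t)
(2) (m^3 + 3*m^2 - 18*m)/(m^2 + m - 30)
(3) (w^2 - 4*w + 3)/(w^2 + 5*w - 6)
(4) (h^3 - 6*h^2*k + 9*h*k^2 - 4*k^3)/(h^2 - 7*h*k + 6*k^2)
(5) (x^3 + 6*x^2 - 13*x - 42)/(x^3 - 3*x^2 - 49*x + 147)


(1) = (q + 2)/(q + t)
(2) = (m^2 - 3*m)/(m - 5)
(3) = (w - 3)/(w + 6)
(4) = (h^2 - 5*h*k + 4*k^2)/(h - 6*k)
(5) = (x + 2)/(x - 7)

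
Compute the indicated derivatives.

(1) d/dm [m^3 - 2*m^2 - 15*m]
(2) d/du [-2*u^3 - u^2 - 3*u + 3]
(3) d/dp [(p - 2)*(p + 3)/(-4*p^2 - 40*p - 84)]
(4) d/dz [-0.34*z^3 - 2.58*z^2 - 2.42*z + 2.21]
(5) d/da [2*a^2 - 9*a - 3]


(1) = 3*m^2 - 4*m - 15
(2) = -6*u^2 - 2*u - 3
(3) = -9/(4*p^2 + 56*p + 196)
(4) = -1.02*z^2 - 5.16*z - 2.42
(5) = 4*a - 9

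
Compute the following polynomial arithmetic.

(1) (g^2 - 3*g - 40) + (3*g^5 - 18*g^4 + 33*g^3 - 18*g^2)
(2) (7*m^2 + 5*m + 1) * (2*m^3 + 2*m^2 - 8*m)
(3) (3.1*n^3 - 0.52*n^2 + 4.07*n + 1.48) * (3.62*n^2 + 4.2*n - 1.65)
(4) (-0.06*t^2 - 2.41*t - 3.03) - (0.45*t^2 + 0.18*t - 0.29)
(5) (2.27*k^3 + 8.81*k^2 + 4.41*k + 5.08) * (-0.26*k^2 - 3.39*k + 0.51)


(1) = 3*g^5 - 18*g^4 + 33*g^3 - 17*g^2 - 3*g - 40
(2) = 14*m^5 + 24*m^4 - 44*m^3 - 38*m^2 - 8*m
(3) = 11.222*n^5 + 11.1376*n^4 + 7.4344*n^3 + 23.3096*n^2 - 0.4995*n - 2.442
(4) = -0.51*t^2 - 2.59*t - 2.74
(5) = -0.5902*k^5 - 9.9859*k^4 - 29.8548*k^3 - 11.7776*k^2 - 14.9721*k + 2.5908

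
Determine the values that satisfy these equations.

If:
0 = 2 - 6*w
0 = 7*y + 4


Then:
w = 1/3
y = -4/7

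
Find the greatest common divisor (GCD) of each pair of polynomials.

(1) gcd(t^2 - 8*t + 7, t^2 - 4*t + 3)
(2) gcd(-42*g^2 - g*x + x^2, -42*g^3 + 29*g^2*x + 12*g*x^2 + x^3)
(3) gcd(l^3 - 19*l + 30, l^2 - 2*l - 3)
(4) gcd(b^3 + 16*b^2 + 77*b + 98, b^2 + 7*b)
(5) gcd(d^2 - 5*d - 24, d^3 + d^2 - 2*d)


(1) = gcd((t - 7)*(t - 1), (t - 3)*(t - 1)) = t - 1
(2) = 6*g + x
(3) = l - 3
(4) = b + 7
(5) = 1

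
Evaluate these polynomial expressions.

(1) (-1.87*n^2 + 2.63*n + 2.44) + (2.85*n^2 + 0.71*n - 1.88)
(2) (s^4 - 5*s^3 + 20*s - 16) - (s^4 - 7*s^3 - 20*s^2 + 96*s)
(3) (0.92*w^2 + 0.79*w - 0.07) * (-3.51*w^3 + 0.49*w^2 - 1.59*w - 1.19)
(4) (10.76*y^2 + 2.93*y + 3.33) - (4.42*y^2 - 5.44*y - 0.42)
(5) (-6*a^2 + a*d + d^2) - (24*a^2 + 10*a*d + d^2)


(1) = 0.98*n^2 + 3.34*n + 0.56
(2) = 2*s^3 + 20*s^2 - 76*s - 16
(3) = -3.2292*w^5 - 2.3221*w^4 - 0.83*w^3 - 2.3852*w^2 - 0.8288*w + 0.0833
(4) = 6.34*y^2 + 8.37*y + 3.75
(5) = -30*a^2 - 9*a*d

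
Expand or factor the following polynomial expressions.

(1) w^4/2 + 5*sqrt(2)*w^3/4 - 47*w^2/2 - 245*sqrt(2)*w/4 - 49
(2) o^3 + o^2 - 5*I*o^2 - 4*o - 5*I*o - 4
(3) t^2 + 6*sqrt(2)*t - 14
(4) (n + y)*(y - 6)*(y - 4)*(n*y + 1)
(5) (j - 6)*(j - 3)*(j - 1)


(1) = (w/2 + sqrt(2))*(w - 7)*(w + 7)*(w + sqrt(2)/2)
(2) = (o + 1)*(o - 4*I)*(o - I)
(3) = (t - sqrt(2))*(t + 7*sqrt(2))
(4) = n^2*y^3 - 10*n^2*y^2 + 24*n^2*y + n*y^4 - 10*n*y^3 + 25*n*y^2 - 10*n*y + 24*n + y^3 - 10*y^2 + 24*y
(5) = j^3 - 10*j^2 + 27*j - 18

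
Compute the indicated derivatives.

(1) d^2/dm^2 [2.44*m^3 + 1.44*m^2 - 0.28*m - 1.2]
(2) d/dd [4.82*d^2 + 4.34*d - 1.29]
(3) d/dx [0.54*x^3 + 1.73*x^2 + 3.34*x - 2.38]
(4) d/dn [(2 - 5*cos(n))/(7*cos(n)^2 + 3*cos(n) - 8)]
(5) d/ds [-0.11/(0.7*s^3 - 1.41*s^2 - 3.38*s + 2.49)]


(1) = 14.64*m + 2.88
(2) = 9.64*d + 4.34
(3) = 1.62*x^2 + 3.46*x + 3.34
(4) = (-35*cos(n)^2 + 28*cos(n) - 34)*sin(n)/(-7*sin(n)^2 + 3*cos(n) - 1)^2
(5) = (0.231*s^2 - 0.3102*s - 0.3718)/(0.7*s^3 - 1.41*s^2 - 3.38*s + 2.49)^2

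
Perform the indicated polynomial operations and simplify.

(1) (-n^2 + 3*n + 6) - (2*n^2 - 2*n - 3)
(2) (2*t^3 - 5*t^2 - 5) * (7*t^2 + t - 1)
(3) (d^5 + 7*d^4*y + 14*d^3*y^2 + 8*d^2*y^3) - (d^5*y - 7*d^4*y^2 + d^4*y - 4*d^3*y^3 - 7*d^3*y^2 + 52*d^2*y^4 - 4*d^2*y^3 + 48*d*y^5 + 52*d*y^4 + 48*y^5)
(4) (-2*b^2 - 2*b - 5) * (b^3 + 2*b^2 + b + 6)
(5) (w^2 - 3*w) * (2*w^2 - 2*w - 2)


(1) = -3*n^2 + 5*n + 9
(2) = 14*t^5 - 33*t^4 - 7*t^3 - 30*t^2 - 5*t + 5
(3) = -d^5*y + d^5 + 7*d^4*y^2 + 6*d^4*y + 4*d^3*y^3 + 21*d^3*y^2 - 52*d^2*y^4 + 12*d^2*y^3 - 48*d*y^5 - 52*d*y^4 - 48*y^5
(4) = -2*b^5 - 6*b^4 - 11*b^3 - 24*b^2 - 17*b - 30
(5) = 2*w^4 - 8*w^3 + 4*w^2 + 6*w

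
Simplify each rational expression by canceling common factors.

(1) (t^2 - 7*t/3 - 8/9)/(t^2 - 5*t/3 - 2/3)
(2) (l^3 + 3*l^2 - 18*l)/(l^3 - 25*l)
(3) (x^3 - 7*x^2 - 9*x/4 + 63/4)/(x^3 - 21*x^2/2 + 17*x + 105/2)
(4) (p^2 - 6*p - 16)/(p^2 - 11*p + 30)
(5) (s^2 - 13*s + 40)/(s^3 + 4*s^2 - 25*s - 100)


(1) = (3*t - 8)/(3*t - 6)
(2) = (l^2 + 3*l - 18)/(l^2 - 25)
(3) = (2*x - 3)/(2*x - 10)
(4) = (p^2 - 6*p - 16)/(p^2 - 11*p + 30)
(5) = (s - 8)/(s^2 + 9*s + 20)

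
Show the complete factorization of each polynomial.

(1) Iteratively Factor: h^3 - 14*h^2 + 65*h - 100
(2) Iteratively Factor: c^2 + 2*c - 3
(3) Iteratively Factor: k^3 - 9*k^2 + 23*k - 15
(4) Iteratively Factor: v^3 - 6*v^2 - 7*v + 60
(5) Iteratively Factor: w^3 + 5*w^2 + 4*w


(1) = (h - 5)*(h^2 - 9*h + 20) = (h - 5)^2*(h - 4)
(2) = (c + 3)*(c - 1)
(3) = (k - 5)*(k^2 - 4*k + 3) = (k - 5)*(k - 1)*(k - 3)
(4) = (v - 4)*(v^2 - 2*v - 15) = (v - 4)*(v + 3)*(v - 5)
(5) = (w)*(w^2 + 5*w + 4) = w*(w + 4)*(w + 1)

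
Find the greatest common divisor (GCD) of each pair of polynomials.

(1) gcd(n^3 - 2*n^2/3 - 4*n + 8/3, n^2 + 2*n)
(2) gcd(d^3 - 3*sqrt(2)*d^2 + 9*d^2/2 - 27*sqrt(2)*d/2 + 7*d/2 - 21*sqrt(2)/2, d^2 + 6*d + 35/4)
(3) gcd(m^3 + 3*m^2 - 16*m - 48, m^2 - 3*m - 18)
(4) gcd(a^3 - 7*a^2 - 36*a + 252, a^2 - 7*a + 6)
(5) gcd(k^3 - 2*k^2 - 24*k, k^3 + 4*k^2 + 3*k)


(1) = gcd((n - 2)*(n - 2/3)*(n + 2), n*(n + 2)) = n + 2
(2) = gcd((d + 1)*(d + 7/2)*(d - 3*sqrt(2)), (d + 5/2)*(d + 7/2)) = d + 7/2
(3) = gcd((m - 4)*(m + 3)*(m + 4), (m - 6)*(m + 3)) = m + 3
(4) = gcd((a - 7)*(a - 6)*(a + 6), (a - 6)*(a - 1)) = a - 6
(5) = gcd(k*(k - 6)*(k + 4), k*(k + 1)*(k + 3)) = k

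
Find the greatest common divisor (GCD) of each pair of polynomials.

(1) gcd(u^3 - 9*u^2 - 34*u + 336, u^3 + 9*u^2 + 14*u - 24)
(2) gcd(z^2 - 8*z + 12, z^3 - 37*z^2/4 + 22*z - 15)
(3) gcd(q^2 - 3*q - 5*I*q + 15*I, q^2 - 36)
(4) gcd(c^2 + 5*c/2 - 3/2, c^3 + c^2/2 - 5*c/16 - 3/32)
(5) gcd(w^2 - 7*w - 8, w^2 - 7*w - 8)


(1) = u + 6
(2) = gcd((z - 6)*(z - 2), (z - 6)*(z - 2)*(z - 5/4)) = z^2 - 8*z + 12
(3) = 1
(4) = gcd((c - 1/2)*(c + 3), (c - 1/2)*(c + 1/4)*(c + 3/4)) = c - 1/2
(5) = gcd((w - 8)*(w + 1), (w - 8)*(w + 1)) = w^2 - 7*w - 8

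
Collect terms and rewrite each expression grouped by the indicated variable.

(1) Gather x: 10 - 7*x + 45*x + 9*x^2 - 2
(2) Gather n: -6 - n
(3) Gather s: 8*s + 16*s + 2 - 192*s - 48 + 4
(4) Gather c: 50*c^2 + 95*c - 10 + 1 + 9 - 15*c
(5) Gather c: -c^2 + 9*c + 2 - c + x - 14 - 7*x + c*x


(1) = 9*x^2 + 38*x + 8
(2) = -n - 6
(3) = -168*s - 42
(4) = 50*c^2 + 80*c
(5) = -c^2 + c*(x + 8) - 6*x - 12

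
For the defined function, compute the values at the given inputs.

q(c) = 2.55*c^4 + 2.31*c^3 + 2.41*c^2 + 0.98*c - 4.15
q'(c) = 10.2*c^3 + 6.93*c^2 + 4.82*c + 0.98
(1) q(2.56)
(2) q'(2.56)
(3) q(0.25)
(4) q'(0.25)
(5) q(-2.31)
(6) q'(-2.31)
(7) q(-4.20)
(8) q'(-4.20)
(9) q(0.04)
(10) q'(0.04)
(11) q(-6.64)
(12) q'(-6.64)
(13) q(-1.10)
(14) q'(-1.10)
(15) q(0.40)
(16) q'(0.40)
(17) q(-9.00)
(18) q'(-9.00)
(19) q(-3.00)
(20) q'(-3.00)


(1) = 162.43
(2) = 229.86
(3) = -3.71
(4) = 2.78
(5) = 50.58
(6) = -98.90
(7) = 656.59
(8) = -652.72
(9) = -4.11
(10) = 1.18
(11) = 4376.26
(12) = -2711.58
(13) = -1.65
(14) = -9.51
(15) = -3.16
(16) = 4.67
(17) = 15228.80
(18) = -6916.87
(19) = 158.78
(20) = -226.51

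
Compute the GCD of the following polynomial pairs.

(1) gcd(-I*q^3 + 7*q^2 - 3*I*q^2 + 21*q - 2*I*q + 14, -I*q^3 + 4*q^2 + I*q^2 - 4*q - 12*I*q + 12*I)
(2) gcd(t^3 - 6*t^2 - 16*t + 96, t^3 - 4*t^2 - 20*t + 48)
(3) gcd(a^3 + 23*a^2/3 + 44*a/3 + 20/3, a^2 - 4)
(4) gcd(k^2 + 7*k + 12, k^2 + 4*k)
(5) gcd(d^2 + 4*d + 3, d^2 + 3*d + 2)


(1) = 1
(2) = t^2 - 2*t - 24
(3) = gcd((a + 2/3)*(a + 2)*(a + 5), (a - 2)*(a + 2)) = a + 2
(4) = k + 4
(5) = gcd((d + 1)*(d + 3), (d + 1)*(d + 2)) = d + 1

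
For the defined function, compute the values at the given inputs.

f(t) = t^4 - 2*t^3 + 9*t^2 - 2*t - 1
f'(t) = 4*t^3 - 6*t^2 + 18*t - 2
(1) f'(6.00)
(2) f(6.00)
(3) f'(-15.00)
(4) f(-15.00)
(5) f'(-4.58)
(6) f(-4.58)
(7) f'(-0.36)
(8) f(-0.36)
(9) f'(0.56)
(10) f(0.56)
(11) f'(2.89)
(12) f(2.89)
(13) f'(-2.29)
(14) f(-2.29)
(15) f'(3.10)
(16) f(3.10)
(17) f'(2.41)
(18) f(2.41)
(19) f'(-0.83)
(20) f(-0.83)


(1) = 754.00
(2) = 1175.00
(3) = -15122.00
(4) = 59429.00
(5) = -594.59
(6) = 829.10
(7) = -9.44
(8) = 1.00
(9) = 6.90
(10) = 0.45
(11) = 96.46
(12) = 89.87
(13) = -122.72
(14) = 102.30
(15) = 115.30
(16) = 112.06
(17) = 62.52
(18) = 52.19
(19) = -23.36
(20) = 8.48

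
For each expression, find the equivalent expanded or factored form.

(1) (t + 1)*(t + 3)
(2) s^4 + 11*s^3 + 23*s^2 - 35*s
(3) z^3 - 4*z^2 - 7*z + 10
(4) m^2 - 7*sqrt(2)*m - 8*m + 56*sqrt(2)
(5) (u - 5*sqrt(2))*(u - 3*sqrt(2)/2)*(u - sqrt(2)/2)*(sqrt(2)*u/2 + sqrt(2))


(1) = t^2 + 4*t + 3
(2) = s*(s - 1)*(s + 5)*(s + 7)
(3) = (z - 5)*(z - 1)*(z + 2)
(4) = (m - 8)*(m - 7*sqrt(2))
(5) = sqrt(2)*u^4/2 - 7*u^3 + sqrt(2)*u^3 - 14*u^2 + 43*sqrt(2)*u^2/4 - 15*u/2 + 43*sqrt(2)*u/2 - 15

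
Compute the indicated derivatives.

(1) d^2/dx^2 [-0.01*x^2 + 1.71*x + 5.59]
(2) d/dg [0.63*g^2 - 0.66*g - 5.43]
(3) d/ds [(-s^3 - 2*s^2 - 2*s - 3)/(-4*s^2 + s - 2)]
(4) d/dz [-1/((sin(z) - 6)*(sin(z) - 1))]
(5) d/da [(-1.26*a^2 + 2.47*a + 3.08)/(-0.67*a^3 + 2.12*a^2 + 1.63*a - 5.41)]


(1) = -0.0200000000000000
(2) = 1.26*g - 0.66
(3) = (4*s^4 - 2*s^3 - 4*s^2 - 16*s + 7)/(16*s^4 - 8*s^3 + 17*s^2 - 4*s + 4)
(4) = (2*sin(z) - 7)*cos(z)/((sin(z) - 6)^2*(sin(z) - 1)^2)
(5) = (-0.8442*a^4 + 3.3098*a^3 - 1.0994*a^2 + 0.574*a - 18.3831)/(0.4489*a^6 - 2.8408*a^5 + 2.3102*a^4 + 14.1606*a^3 - 20.2815*a^2 - 17.6366*a + 29.2681)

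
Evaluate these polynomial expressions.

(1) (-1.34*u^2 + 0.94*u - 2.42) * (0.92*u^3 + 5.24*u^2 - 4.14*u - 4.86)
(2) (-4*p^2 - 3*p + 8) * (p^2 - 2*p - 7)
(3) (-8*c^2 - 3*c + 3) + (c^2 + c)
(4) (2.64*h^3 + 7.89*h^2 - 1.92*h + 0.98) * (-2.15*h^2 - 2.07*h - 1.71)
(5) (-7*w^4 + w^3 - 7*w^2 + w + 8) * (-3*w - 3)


(1) = -1.2328*u^5 - 6.1568*u^4 + 8.2468*u^3 - 10.06*u^2 + 5.4504*u + 11.7612
(2) = -4*p^4 + 5*p^3 + 42*p^2 + 5*p - 56
(3) = -7*c^2 - 2*c + 3
(4) = -5.676*h^5 - 22.4283*h^4 - 16.7187*h^3 - 11.6245*h^2 + 1.2546*h - 1.6758
(5) = 21*w^5 + 18*w^4 + 18*w^3 + 18*w^2 - 27*w - 24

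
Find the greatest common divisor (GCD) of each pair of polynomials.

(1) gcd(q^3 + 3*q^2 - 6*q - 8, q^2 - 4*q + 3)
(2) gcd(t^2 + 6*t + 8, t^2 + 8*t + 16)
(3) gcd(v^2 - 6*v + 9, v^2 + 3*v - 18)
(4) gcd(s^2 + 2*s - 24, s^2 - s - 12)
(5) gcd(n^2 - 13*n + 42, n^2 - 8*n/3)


(1) = 1
(2) = gcd((t + 2)*(t + 4), (t + 4)^2) = t + 4
(3) = gcd((v - 3)^2, (v - 3)*(v + 6)) = v - 3
(4) = s - 4
(5) = gcd((n - 7)*(n - 6), n*(n - 8/3)) = 1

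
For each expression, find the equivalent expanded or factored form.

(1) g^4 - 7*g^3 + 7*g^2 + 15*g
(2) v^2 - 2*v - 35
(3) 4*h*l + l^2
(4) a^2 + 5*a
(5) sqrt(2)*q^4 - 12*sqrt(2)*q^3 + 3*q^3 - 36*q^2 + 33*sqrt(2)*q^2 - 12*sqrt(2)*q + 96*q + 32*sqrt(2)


(1) = g*(g - 5)*(g - 3)*(g + 1)
(2) = (v - 7)*(v + 5)
(3) = l*(4*h + l)
(4) = a*(a + 5)
(5) = (q - 8)*(q - 4)*(q + sqrt(2))*(sqrt(2)*q + 1)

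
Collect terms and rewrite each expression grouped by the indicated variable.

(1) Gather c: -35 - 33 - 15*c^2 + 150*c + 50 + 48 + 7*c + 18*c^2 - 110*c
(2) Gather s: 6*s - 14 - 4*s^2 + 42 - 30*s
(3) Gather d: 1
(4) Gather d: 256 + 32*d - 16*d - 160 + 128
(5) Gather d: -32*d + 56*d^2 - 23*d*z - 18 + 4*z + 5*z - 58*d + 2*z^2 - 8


(1) = 3*c^2 + 47*c + 30
(2) = -4*s^2 - 24*s + 28
(3) = 1
(4) = 16*d + 224
(5) = 56*d^2 + d*(-23*z - 90) + 2*z^2 + 9*z - 26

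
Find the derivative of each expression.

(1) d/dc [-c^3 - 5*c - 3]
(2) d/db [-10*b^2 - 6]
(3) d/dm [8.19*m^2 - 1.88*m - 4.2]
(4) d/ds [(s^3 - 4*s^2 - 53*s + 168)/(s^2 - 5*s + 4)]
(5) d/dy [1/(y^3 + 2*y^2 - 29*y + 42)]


(1) = -3*c^2 - 5
(2) = -20*b
(3) = 16.38*m - 1.88
(4) = (s^4 - 10*s^3 + 85*s^2 - 368*s + 628)/(s^4 - 10*s^3 + 33*s^2 - 40*s + 16)
(5) = (-3*y^2 - 4*y + 29)/(y^3 + 2*y^2 - 29*y + 42)^2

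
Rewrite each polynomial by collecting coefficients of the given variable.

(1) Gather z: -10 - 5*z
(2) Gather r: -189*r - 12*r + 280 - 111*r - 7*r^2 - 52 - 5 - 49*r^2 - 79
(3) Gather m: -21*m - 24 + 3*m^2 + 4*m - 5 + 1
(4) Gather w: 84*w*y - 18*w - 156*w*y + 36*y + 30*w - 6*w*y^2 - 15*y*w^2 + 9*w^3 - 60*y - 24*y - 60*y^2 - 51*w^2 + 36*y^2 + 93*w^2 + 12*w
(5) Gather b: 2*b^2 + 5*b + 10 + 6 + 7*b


(1) = -5*z - 10
(2) = -56*r^2 - 312*r + 144
(3) = 3*m^2 - 17*m - 28
(4) = 9*w^3 + w^2*(42 - 15*y) + w*(-6*y^2 - 72*y + 24) - 24*y^2 - 48*y
(5) = 2*b^2 + 12*b + 16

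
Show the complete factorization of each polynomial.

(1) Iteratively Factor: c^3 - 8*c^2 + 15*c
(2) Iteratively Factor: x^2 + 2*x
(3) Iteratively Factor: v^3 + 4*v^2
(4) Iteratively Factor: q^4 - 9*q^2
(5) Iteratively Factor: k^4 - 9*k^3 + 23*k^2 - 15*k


(1) = (c - 3)*(c^2 - 5*c) = (c - 5)*(c - 3)*(c)
(2) = (x + 2)*(x)
(3) = (v)*(v^2 + 4*v) = v*(v + 4)*(v)
(4) = (q)*(q^3 - 9*q) = q*(q + 3)*(q^2 - 3*q) = q*(q - 3)*(q + 3)*(q)
(5) = (k - 3)*(k^3 - 6*k^2 + 5*k) = (k - 3)*(k - 1)*(k^2 - 5*k) = (k - 5)*(k - 3)*(k - 1)*(k)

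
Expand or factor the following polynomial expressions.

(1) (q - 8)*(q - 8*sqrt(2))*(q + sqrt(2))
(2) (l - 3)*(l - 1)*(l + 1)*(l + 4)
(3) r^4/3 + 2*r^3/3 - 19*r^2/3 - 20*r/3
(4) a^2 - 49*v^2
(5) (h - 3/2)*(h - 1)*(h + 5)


(1) = q^3 - 7*sqrt(2)*q^2 - 8*q^2 - 16*q + 56*sqrt(2)*q + 128
(2) = l^4 + l^3 - 13*l^2 - l + 12
(3) = r*(r/3 + 1/3)*(r - 4)*(r + 5)
(4) = (a - 7*v)*(a + 7*v)
(5) = h^3 + 5*h^2/2 - 11*h + 15/2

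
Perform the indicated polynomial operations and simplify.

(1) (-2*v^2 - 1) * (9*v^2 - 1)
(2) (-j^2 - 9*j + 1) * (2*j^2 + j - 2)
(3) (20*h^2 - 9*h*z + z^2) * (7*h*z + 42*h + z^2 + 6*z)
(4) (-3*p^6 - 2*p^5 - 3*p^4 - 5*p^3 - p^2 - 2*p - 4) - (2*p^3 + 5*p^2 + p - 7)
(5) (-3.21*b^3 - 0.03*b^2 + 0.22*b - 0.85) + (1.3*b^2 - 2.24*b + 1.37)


(1) = -18*v^4 - 7*v^2 + 1
(2) = -2*j^4 - 19*j^3 - 5*j^2 + 19*j - 2
(3) = 140*h^3*z + 840*h^3 - 43*h^2*z^2 - 258*h^2*z - 2*h*z^3 - 12*h*z^2 + z^4 + 6*z^3
(4) = -3*p^6 - 2*p^5 - 3*p^4 - 7*p^3 - 6*p^2 - 3*p + 3
(5) = -3.21*b^3 + 1.27*b^2 - 2.02*b + 0.52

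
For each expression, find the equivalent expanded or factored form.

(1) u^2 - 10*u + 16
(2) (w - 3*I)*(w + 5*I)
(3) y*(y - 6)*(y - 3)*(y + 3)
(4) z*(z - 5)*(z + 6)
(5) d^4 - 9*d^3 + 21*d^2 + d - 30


(1) = (u - 8)*(u - 2)
(2) = w^2 + 2*I*w + 15
(3) = y^4 - 6*y^3 - 9*y^2 + 54*y
(4) = z^3 + z^2 - 30*z
(5) = (d - 5)*(d - 3)*(d - 2)*(d + 1)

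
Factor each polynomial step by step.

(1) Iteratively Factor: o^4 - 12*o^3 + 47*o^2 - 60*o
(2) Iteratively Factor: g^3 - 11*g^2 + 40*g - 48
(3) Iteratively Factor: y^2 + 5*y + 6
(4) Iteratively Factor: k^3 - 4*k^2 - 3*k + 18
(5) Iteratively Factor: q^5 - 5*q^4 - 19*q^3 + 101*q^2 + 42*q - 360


(1) = (o)*(o^3 - 12*o^2 + 47*o - 60) = o*(o - 4)*(o^2 - 8*o + 15) = o*(o - 4)*(o - 3)*(o - 5)
(2) = (g - 4)*(g^2 - 7*g + 12) = (g - 4)^2*(g - 3)
(3) = (y + 3)*(y + 2)
(4) = (k - 3)*(k^2 - k - 6) = (k - 3)*(k + 2)*(k - 3)
(5) = (q - 3)*(q^4 - 2*q^3 - 25*q^2 + 26*q + 120) = (q - 3)*(q + 2)*(q^3 - 4*q^2 - 17*q + 60) = (q - 5)*(q - 3)*(q + 2)*(q^2 + q - 12) = (q - 5)*(q - 3)*(q + 2)*(q + 4)*(q - 3)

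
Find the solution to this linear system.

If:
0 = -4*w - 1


Then:
w = -1/4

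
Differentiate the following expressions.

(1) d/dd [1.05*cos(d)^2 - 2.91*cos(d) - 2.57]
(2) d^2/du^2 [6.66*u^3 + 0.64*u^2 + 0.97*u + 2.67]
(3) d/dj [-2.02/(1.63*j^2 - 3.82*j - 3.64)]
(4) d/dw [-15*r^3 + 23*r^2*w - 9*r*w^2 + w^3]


(1) = (2.91 - 2.1*cos(d))*sin(d)
(2) = 39.96*u + 1.28
(3) = (6.5852*j - 7.7164)/(-1.63*j^2 + 3.82*j + 3.64)^2
(4) = 23*r^2 - 18*r*w + 3*w^2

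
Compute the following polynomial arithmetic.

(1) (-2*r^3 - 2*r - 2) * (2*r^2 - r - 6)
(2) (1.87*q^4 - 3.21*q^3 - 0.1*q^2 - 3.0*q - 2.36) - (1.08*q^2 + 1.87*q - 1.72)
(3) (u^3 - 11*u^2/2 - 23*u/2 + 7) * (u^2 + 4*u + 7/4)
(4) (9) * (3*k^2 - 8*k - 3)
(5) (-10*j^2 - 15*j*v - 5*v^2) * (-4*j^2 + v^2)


(1) = -4*r^5 + 2*r^4 + 8*r^3 - 2*r^2 + 14*r + 12
(2) = 1.87*q^4 - 3.21*q^3 - 1.18*q^2 - 4.87*q - 0.64
(3) = u^5 - 3*u^4/2 - 127*u^3/4 - 389*u^2/8 + 63*u/8 + 49/4
(4) = 27*k^2 - 72*k - 27
(5) = 40*j^4 + 60*j^3*v + 10*j^2*v^2 - 15*j*v^3 - 5*v^4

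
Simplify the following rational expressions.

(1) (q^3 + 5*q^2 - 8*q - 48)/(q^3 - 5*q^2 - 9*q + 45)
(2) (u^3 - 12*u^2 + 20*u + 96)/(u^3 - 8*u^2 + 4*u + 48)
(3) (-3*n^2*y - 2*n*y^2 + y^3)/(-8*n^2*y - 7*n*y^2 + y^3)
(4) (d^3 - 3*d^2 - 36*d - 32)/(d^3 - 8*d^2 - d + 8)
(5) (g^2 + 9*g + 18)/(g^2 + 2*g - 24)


(1) = (q^2 + 8*q + 16)/(q^2 - 2*q - 15)
(2) = (u - 8)/(u - 4)
(3) = (-3*n + y)/(-8*n + y)
(4) = (d + 4)/(d - 1)
(5) = (g + 3)/(g - 4)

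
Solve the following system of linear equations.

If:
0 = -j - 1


Then:
j = -1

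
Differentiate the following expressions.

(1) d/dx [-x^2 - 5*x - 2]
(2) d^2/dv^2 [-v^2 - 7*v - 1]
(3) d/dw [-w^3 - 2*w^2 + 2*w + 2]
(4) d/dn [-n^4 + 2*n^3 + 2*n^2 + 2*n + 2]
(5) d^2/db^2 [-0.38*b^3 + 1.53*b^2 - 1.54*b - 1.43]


(1) = -2*x - 5
(2) = -2
(3) = -3*w^2 - 4*w + 2
(4) = -4*n^3 + 6*n^2 + 4*n + 2
(5) = 3.06 - 2.28*b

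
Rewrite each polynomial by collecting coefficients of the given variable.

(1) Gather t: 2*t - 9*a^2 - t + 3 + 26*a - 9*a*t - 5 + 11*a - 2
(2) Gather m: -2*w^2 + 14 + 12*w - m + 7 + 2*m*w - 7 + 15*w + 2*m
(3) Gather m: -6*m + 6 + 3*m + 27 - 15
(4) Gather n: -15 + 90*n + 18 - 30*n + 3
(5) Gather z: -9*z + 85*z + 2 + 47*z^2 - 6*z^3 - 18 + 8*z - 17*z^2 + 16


(1) = -9*a^2 + 37*a + t*(1 - 9*a) - 4
(2) = m*(2*w + 1) - 2*w^2 + 27*w + 14
(3) = 18 - 3*m
(4) = 60*n + 6
(5) = -6*z^3 + 30*z^2 + 84*z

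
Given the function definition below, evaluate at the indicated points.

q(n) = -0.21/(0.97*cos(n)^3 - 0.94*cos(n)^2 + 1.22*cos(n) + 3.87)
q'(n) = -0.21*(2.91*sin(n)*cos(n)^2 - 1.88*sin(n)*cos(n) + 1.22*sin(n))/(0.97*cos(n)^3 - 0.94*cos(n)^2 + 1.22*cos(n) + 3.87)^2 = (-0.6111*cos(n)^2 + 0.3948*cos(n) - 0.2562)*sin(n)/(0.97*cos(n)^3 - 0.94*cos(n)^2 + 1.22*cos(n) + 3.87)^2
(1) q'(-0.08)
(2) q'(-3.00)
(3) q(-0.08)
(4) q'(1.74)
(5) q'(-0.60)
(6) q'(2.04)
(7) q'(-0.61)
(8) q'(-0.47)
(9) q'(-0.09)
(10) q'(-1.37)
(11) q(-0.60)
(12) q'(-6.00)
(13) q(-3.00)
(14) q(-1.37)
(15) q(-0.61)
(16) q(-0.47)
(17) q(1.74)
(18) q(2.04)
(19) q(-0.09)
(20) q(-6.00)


(1) = 0.00
(2) = 0.27
(3) = -0.04
(4) = -0.03
(5) = 0.01
(6) = -0.05
(7) = 0.01
(8) = 0.01
(9) = 0.00
(10) = 0.01
(11) = -0.04
(12) = -0.00
(13) = -0.26
(14) = -0.05
(15) = -0.04
(16) = -0.04
(17) = -0.06
(18) = -0.07
(19) = -0.04
(20) = -0.04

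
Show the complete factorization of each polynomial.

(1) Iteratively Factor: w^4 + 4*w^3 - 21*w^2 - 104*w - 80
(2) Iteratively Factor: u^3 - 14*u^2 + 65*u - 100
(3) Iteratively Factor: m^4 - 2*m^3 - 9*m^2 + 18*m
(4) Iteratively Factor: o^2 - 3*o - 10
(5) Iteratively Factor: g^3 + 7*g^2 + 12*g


(1) = (w + 4)*(w^3 - 21*w - 20) = (w + 4)^2*(w^2 - 4*w - 5) = (w - 5)*(w + 4)^2*(w + 1)
(2) = (u - 4)*(u^2 - 10*u + 25) = (u - 5)*(u - 4)*(u - 5)
(3) = (m - 3)*(m^3 + m^2 - 6*m) = (m - 3)*(m + 3)*(m^2 - 2*m) = (m - 3)*(m - 2)*(m + 3)*(m)
(4) = (o + 2)*(o - 5)
(5) = (g + 4)*(g^2 + 3*g) = g*(g + 4)*(g + 3)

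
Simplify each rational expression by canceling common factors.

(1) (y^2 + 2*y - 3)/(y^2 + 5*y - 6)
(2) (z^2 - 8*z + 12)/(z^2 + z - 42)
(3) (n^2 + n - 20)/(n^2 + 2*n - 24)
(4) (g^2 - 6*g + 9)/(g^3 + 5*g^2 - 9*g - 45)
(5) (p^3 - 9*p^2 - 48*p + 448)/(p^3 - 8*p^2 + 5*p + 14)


(1) = (y + 3)/(y + 6)
(2) = (z - 2)/(z + 7)
(3) = (n + 5)/(n + 6)
(4) = (g - 3)/(g^2 + 8*g + 15)
(5) = (p^3 - 9*p^2 - 48*p + 448)/(p^3 - 8*p^2 + 5*p + 14)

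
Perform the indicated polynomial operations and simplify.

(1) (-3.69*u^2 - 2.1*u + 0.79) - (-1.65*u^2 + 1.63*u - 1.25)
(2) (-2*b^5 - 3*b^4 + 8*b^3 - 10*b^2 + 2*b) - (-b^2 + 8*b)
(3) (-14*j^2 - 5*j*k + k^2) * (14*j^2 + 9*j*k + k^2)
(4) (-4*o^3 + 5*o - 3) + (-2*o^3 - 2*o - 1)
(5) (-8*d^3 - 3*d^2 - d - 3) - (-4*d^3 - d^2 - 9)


(1) = -2.04*u^2 - 3.73*u + 2.04
(2) = -2*b^5 - 3*b^4 + 8*b^3 - 9*b^2 - 6*b
(3) = -196*j^4 - 196*j^3*k - 45*j^2*k^2 + 4*j*k^3 + k^4
(4) = -6*o^3 + 3*o - 4
(5) = -4*d^3 - 2*d^2 - d + 6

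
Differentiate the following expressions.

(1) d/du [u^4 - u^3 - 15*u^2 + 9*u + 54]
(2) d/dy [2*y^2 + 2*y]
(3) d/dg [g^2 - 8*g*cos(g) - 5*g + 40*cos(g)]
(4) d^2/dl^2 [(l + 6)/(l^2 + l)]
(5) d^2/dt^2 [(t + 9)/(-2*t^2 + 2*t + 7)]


(1) = 4*u^3 - 3*u^2 - 30*u + 9
(2) = 4*y + 2
(3) = 8*g*sin(g) + 2*g - 40*sin(g) - 8*cos(g) - 5
(4) = 2*(l^3 + 18*l^2 + 18*l + 6)/(l^3*(l^3 + 3*l^2 + 3*l + 1))
(5) = 4*(2*(t + 9)*(2*t - 1)^2 + (3*t + 8)*(-2*t^2 + 2*t + 7))/(-2*t^2 + 2*t + 7)^3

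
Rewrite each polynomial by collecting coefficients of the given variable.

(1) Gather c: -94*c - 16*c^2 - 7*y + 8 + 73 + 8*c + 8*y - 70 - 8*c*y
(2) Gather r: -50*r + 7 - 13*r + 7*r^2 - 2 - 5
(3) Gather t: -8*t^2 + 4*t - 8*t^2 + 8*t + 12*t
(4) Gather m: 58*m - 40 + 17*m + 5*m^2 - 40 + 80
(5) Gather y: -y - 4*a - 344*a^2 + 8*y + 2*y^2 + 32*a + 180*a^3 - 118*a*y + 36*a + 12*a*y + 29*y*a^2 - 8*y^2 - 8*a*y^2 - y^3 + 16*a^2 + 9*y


(1) = -16*c^2 + c*(-8*y - 86) + y + 11
(2) = 7*r^2 - 63*r
(3) = -16*t^2 + 24*t
(4) = 5*m^2 + 75*m
(5) = 180*a^3 - 328*a^2 + 64*a - y^3 + y^2*(-8*a - 6) + y*(29*a^2 - 106*a + 16)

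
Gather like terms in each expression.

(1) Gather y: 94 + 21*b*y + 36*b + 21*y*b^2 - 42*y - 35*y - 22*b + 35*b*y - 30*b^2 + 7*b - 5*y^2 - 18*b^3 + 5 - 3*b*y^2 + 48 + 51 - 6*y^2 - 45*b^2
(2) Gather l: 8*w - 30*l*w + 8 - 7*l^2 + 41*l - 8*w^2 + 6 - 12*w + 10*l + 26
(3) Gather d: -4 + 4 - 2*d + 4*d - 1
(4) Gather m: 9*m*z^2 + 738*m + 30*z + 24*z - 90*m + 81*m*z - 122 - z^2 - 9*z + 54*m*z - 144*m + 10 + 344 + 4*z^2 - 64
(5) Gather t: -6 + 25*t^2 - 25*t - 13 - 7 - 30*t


(1) = -18*b^3 - 75*b^2 + 21*b + y^2*(-3*b - 11) + y*(21*b^2 + 56*b - 77) + 198
(2) = -7*l^2 + l*(51 - 30*w) - 8*w^2 - 4*w + 40
(3) = 2*d - 1
(4) = m*(9*z^2 + 135*z + 504) + 3*z^2 + 45*z + 168
(5) = 25*t^2 - 55*t - 26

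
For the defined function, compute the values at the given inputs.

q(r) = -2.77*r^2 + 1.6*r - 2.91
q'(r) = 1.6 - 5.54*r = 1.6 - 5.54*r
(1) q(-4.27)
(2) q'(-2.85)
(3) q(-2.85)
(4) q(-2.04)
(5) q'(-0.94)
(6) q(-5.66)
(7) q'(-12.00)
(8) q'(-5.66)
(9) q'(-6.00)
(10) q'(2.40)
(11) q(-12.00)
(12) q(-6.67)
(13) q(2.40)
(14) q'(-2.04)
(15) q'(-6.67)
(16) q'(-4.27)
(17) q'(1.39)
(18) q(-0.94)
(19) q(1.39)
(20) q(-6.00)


(1) = -60.25
(2) = 17.39
(3) = -29.97
(4) = -17.70
(5) = 6.81
(6) = -100.70
(7) = 68.08
(8) = 32.96
(9) = 34.84
(10) = -11.70
(11) = -420.99
(12) = -136.82
(13) = -15.03
(14) = 12.90
(15) = 38.55
(16) = 25.26
(17) = -6.10
(18) = -6.86
(19) = -6.04
(20) = -112.23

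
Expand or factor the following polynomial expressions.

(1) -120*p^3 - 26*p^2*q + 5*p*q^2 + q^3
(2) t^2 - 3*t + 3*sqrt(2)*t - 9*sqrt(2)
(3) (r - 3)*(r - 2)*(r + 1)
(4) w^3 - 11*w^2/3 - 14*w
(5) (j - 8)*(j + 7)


(1) = (-5*p + q)*(4*p + q)*(6*p + q)
(2) = (t - 3)*(t + 3*sqrt(2))
(3) = r^3 - 4*r^2 + r + 6
(4) = w*(w - 6)*(w + 7/3)
(5) = j^2 - j - 56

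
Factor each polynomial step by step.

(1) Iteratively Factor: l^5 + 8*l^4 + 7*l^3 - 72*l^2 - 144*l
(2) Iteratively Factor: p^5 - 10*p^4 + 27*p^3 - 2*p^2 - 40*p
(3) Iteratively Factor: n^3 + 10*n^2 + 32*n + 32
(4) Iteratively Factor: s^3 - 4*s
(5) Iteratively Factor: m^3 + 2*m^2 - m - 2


(1) = (l + 3)*(l^4 + 5*l^3 - 8*l^2 - 48*l) = (l - 3)*(l + 3)*(l^3 + 8*l^2 + 16*l) = (l - 3)*(l + 3)*(l + 4)*(l^2 + 4*l) = (l - 3)*(l + 3)*(l + 4)^2*(l)
(2) = (p - 5)*(p^4 - 5*p^3 + 2*p^2 + 8*p) = (p - 5)*(p + 1)*(p^3 - 6*p^2 + 8*p) = p*(p - 5)*(p + 1)*(p^2 - 6*p + 8) = p*(p - 5)*(p - 4)*(p + 1)*(p - 2)
(3) = (n + 4)*(n^2 + 6*n + 8) = (n + 4)^2*(n + 2)
(4) = (s)*(s^2 - 4) = s*(s - 2)*(s + 2)
(5) = (m + 2)*(m^2 - 1) = (m - 1)*(m + 2)*(m + 1)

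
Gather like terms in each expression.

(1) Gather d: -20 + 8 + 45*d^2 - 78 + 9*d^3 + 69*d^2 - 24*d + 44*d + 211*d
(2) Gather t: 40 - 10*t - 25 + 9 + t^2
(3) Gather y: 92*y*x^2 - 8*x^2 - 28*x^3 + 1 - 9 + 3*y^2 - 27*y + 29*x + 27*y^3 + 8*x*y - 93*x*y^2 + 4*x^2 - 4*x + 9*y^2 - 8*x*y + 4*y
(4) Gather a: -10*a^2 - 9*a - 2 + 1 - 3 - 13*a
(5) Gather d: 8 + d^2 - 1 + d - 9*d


(1) = 9*d^3 + 114*d^2 + 231*d - 90
(2) = t^2 - 10*t + 24
(3) = -28*x^3 - 4*x^2 + 25*x + 27*y^3 + y^2*(12 - 93*x) + y*(92*x^2 - 23) - 8
(4) = -10*a^2 - 22*a - 4
(5) = d^2 - 8*d + 7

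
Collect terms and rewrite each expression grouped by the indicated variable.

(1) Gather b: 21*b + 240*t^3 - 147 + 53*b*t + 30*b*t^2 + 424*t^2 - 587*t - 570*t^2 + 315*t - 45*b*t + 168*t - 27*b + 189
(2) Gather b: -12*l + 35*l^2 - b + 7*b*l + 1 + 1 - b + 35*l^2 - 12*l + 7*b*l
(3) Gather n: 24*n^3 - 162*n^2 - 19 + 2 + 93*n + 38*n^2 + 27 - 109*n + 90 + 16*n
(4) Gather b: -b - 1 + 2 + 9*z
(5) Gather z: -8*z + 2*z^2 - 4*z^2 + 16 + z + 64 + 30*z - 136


(1) = b*(30*t^2 + 8*t - 6) + 240*t^3 - 146*t^2 - 104*t + 42
(2) = b*(14*l - 2) + 70*l^2 - 24*l + 2
(3) = 24*n^3 - 124*n^2 + 100
(4) = -b + 9*z + 1
(5) = -2*z^2 + 23*z - 56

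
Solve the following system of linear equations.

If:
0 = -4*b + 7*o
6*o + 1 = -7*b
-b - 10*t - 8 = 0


Then:
b = -7/73
o = -4/73
t = -577/730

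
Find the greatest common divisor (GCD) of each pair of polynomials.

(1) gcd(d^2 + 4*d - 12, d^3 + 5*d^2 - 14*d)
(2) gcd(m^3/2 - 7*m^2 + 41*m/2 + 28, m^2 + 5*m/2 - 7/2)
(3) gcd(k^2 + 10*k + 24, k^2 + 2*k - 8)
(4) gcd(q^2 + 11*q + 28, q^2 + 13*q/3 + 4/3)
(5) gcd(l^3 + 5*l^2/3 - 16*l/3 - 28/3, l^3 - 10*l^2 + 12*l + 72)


(1) = d - 2
(2) = gcd((m/2 + 1/2)*(m - 8)*(m - 7), (m - 1)*(m + 7/2)) = 1
(3) = gcd((k + 4)*(k + 6), (k - 2)*(k + 4)) = k + 4
(4) = q + 4
(5) = gcd((l - 7/3)*(l + 2)^2, (l - 6)^2*(l + 2)) = l + 2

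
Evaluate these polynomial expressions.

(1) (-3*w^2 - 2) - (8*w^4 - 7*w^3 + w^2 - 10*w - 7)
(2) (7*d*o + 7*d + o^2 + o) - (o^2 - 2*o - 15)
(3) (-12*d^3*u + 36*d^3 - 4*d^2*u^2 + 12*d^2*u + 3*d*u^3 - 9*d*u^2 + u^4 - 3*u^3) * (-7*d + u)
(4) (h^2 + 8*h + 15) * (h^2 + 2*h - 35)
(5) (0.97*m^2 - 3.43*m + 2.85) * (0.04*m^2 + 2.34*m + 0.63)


(1) = -8*w^4 + 7*w^3 - 4*w^2 + 10*w + 5
(2) = 7*d*o + 7*d + 3*o + 15
(3) = 84*d^4*u - 252*d^4 + 16*d^3*u^2 - 48*d^3*u - 25*d^2*u^3 + 75*d^2*u^2 - 4*d*u^4 + 12*d*u^3 + u^5 - 3*u^4
(4) = h^4 + 10*h^3 - 4*h^2 - 250*h - 525
(5) = 0.0388*m^4 + 2.1326*m^3 - 7.3011*m^2 + 4.5081*m + 1.7955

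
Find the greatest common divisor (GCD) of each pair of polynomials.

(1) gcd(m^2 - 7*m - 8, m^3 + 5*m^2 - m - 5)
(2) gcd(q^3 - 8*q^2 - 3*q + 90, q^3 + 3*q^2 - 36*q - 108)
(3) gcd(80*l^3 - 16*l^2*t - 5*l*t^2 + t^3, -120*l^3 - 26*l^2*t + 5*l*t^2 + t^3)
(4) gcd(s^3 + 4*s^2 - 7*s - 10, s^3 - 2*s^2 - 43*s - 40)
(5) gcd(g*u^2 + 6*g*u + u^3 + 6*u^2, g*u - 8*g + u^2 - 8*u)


(1) = gcd((m - 8)*(m + 1), (m - 1)*(m + 1)*(m + 5)) = m + 1
(2) = gcd((q - 6)*(q - 5)*(q + 3), (q - 6)*(q + 3)*(q + 6)) = q^2 - 3*q - 18
(3) = gcd((-5*l + t)*(-4*l + t)*(4*l + t), (-5*l + t)*(4*l + t)*(6*l + t)) = -20*l^2 - l*t + t^2
(4) = s^2 + 6*s + 5
(5) = gcd(u*(g + u)*(u + 6), (g + u)*(u - 8)) = g + u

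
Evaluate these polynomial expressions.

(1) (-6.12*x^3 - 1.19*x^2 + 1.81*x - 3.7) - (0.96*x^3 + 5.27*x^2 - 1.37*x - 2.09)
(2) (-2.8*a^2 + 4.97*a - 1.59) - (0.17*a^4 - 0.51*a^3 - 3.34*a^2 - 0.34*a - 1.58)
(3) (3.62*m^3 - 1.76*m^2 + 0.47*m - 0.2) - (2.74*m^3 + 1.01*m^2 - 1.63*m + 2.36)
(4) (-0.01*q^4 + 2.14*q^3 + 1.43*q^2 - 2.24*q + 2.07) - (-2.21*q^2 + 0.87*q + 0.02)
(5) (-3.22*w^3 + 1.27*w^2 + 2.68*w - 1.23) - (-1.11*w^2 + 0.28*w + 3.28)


(1) = -7.08*x^3 - 6.46*x^2 + 3.18*x - 1.61
(2) = -0.17*a^4 + 0.51*a^3 + 0.54*a^2 + 5.31*a - 0.01
(3) = 0.88*m^3 - 2.77*m^2 + 2.1*m - 2.56
(4) = -0.01*q^4 + 2.14*q^3 + 3.64*q^2 - 3.11*q + 2.05
(5) = -3.22*w^3 + 2.38*w^2 + 2.4*w - 4.51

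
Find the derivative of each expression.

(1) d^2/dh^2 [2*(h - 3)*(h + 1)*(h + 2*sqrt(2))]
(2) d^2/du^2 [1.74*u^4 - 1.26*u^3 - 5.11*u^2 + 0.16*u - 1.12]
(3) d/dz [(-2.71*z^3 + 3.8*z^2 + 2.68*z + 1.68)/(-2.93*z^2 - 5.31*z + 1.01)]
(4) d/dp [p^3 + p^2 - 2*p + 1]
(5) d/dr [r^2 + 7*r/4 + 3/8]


(1) = 12*h - 8 + 8*sqrt(2)
(2) = 20.88*u^2 - 7.56*u - 10.22
(3) = (7.9403*z^4 + 28.7802*z^3 - 20.5369*z^2 + 17.5208*z + 11.6276)/(8.5849*z^4 + 31.1166*z^3 + 22.2775*z^2 - 10.7262*z + 1.0201)
(4) = 3*p^2 + 2*p - 2
(5) = 2*r + 7/4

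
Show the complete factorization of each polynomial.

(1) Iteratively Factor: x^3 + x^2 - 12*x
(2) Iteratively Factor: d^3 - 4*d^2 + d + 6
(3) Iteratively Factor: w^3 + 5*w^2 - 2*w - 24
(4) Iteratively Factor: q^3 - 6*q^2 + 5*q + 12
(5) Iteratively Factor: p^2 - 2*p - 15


(1) = (x)*(x^2 + x - 12) = x*(x - 3)*(x + 4)
(2) = (d - 3)*(d^2 - d - 2) = (d - 3)*(d + 1)*(d - 2)
(3) = (w + 4)*(w^2 + w - 6) = (w + 3)*(w + 4)*(w - 2)
(4) = (q + 1)*(q^2 - 7*q + 12) = (q - 4)*(q + 1)*(q - 3)
(5) = (p + 3)*(p - 5)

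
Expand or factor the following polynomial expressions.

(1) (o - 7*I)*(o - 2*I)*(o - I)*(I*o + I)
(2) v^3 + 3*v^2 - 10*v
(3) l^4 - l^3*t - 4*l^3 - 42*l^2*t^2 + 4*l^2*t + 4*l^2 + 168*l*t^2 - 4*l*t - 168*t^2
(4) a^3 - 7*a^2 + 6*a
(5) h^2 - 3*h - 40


(1) = I*o^4 + 10*o^3 + I*o^3 + 10*o^2 - 23*I*o^2 - 14*o - 23*I*o - 14
(2) = v*(v - 2)*(v + 5)
(3) = (l - 2)^2*(l - 7*t)*(l + 6*t)
(4) = a*(a - 6)*(a - 1)
(5) = (h - 8)*(h + 5)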